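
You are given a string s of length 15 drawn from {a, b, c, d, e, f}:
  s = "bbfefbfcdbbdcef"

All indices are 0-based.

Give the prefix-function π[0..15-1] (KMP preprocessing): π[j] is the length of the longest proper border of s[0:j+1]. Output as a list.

[0, 1, 0, 0, 0, 1, 0, 0, 0, 1, 2, 0, 0, 0, 0]

π[0] = 0
j=1 s[j]='b': π[1]=1 (border 'b')
j=2 s[j]='f': k: 1→0; π[2]=0 (border '')
j=3 s[j]='e': π[3]=0 (border '')
j=4 s[j]='f': π[4]=0 (border '')
j=5 s[j]='b': π[5]=1 (border 'b')
j=6 s[j]='f': k: 1→0; π[6]=0 (border '')
j=7 s[j]='c': π[7]=0 (border '')
j=8 s[j]='d': π[8]=0 (border '')
j=9 s[j]='b': π[9]=1 (border 'b')
j=10 s[j]='b': π[10]=2 (border 'bb')
j=11 s[j]='d': k: 2→1→0; π[11]=0 (border '')
j=12 s[j]='c': π[12]=0 (border '')
j=13 s[j]='e': π[13]=0 (border '')
j=14 s[j]='f': π[14]=0 (border '')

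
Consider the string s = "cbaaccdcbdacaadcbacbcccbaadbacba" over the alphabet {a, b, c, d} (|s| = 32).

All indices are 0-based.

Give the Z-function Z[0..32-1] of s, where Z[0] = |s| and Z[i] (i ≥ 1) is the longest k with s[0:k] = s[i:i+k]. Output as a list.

[32, 0, 0, 0, 1, 1, 0, 2, 0, 0, 0, 1, 0, 0, 0, 3, 0, 0, 2, 0, 1, 1, 4, 0, 0, 0, 0, 0, 0, 3, 0, 0]

Z[0]=32
i=1: outside box; Z[1]=0
i=2: outside box; Z[2]=0
i=3: outside box; Z[3]=0
i=4: outside box; Z[4]=1 grow→box=[4,5)
i=5: outside box; Z[5]=1 grow→box=[5,6)
i=6: outside box; Z[6]=0
i=7: outside box; Z[7]=2 grow→box=[7,9)
i=8: min(r-i=1, Z[1]=0)=0; Z[8]=0
i=9: outside box; Z[9]=0
i=10: outside box; Z[10]=0
i=11: outside box; Z[11]=1 grow→box=[11,12)
i=12: outside box; Z[12]=0
i=13: outside box; Z[13]=0
i=14: outside box; Z[14]=0
i=15: outside box; Z[15]=3 grow→box=[15,18)
i=16: min(r-i=2, Z[1]=0)=0; Z[16]=0
i=17: min(r-i=1, Z[2]=0)=0; Z[17]=0
i=18: outside box; Z[18]=2 grow→box=[18,20)
i=19: min(r-i=1, Z[1]=0)=0; Z[19]=0
i=20: outside box; Z[20]=1 grow→box=[20,21)
i=21: outside box; Z[21]=1 grow→box=[21,22)
i=22: outside box; Z[22]=4 grow→box=[22,26)
i=23: min(r-i=3, Z[1]=0)=0; Z[23]=0
i=24: min(r-i=2, Z[2]=0)=0; Z[24]=0
i=25: min(r-i=1, Z[3]=0)=0; Z[25]=0
i=26: outside box; Z[26]=0
i=27: outside box; Z[27]=0
i=28: outside box; Z[28]=0
i=29: outside box; Z[29]=3 grow→box=[29,32)
i=30: min(r-i=2, Z[1]=0)=0; Z[30]=0
i=31: min(r-i=1, Z[2]=0)=0; Z[31]=0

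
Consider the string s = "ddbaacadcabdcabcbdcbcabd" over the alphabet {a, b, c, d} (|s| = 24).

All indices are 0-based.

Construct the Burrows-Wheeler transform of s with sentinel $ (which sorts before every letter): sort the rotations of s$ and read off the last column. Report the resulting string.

rank  rotation                   last
    0  $ddbaacadcabdcabcbdcbcabd  d
    1  aacadcabdcabcbdcbcabd$ddb  b
    2  abcbdcbcabd$ddbaacadcabdc  c
    3  abd$ddbaacadcabdcabcbdcbc  c
    4  abdcabcbdcbcabd$ddbaacadc  c
    5  acadcabdcabcbdcbcabd$ddba  a
    6  adcabdcabcbdcbcabd$ddbaac  c
    7  baacadcabdcabcbdcbcabd$dd  d
    8  bcabd$ddbaacadcabdcabcbdc  c
    9  bcbdcbcabd$ddbaacadcabdca  a
   10  bd$ddbaacadcabdcabcbdcbca  a
   11  bdcabcbdcbcabd$ddbaacadca  a
   12  bdcbcabd$ddbaacadcabdcabc  c
   13  cabcbdcbcabd$ddbaacadcabd  d
   14  cabd$ddbaacadcabdcabcbdcb  b
   15  cabdcabcbdcbcabd$ddbaacad  d
   16  cadcabdcabcbdcbcabd$ddbaa  a
   17  cbcabd$ddbaacadcabdcabcbd  d
   18  cbdcbcabd$ddbaacadcabdcab  b
   19  d$ddbaacadcabdcabcbdcbcab  b
   20  dbaacadcabdcabcbdcbcabd$d  d
   21  dcabcbdcbcabd$ddbaacadcab  b
   22  dcabdcabcbdcbcabd$ddbaaca  a
   23  dcbcabd$ddbaacadcabdcabcb  b
   24  ddbaacadcabdcabcbdcbcabd$  $

dbcccacdcaaacdbdadbbdbab$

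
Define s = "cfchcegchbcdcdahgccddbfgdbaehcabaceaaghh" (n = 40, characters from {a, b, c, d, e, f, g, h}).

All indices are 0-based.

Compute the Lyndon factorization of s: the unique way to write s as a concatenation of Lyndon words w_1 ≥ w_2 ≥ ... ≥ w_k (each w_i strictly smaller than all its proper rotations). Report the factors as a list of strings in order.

emit factor 1: 'cfch' (i=0, period=4)
emit factor 2: 'cegch' (i=4, period=5)
emit factor 3: 'bcdcd' (i=9, period=5)
emit factor 4: 'ahgccddbfgdb' (i=14, period=12)
emit factor 5: 'aehc' (i=26, period=4)
emit factor 6: 'abace' (i=30, period=5)
emit factor 7: 'aaghh' (i=35, period=5)

["cfch", "cegch", "bcdcd", "ahgccddbfgdb", "aehc", "abace", "aaghh"]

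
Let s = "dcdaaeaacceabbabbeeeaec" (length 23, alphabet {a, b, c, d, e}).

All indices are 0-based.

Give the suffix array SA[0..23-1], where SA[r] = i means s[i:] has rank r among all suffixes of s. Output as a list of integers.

sorted suffixes:
  #0 SA[0]=6  'aacceabbabbeeeaec'
  #1 SA[1]=3  'aaeaacceabbabbeeeaec'
  #2 SA[2]=11  'abbabbeeeaec'
  #3 SA[3]=14  'abbeeeaec'
  #4 SA[4]=7  'acceabbabbeeeaec'
  #5 SA[5]=4  'aeaacceabbabbeeeaec'
  #6 SA[6]=20  'aec'
  #7 SA[7]=13  'babbeeeaec'
  #8 SA[8]=12  'bbabbeeeaec'
  #9 SA[9]=15  'bbeeeaec'
  #10 SA[10]=16  'beeeaec'
  #11 SA[11]=22  'c'
  #12 SA[12]=8  'cceabbabbeeeaec'
  #13 SA[13]=1  'cdaaeaacceabbabbeeeaec'
  #14 SA[14]=9  'ceabbabbeeeaec'
  #15 SA[15]=2  'daaeaacceabbabbeeeaec'
  #16 SA[16]=0  'dcdaaeaacceabbabbeeeaec'
  #17 SA[17]=5  'eaacceabbabbeeeaec'
  #18 SA[18]=10  'eabbabbeeeaec'
  #19 SA[19]=19  'eaec'
  #20 SA[20]=21  'ec'
  #21 SA[21]=18  'eeaec'
  #22 SA[22]=17  'eeeaec'

[6, 3, 11, 14, 7, 4, 20, 13, 12, 15, 16, 22, 8, 1, 9, 2, 0, 5, 10, 19, 21, 18, 17]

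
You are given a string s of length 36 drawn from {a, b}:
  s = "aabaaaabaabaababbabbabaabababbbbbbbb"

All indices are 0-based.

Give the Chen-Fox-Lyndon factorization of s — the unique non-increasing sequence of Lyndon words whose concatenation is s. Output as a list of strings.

["aab", "aaaabaabaababbabbabaabababbbbbbbb"]

emit factor 1: 'aab' (i=0, period=3)
emit factor 2: 'aaaabaabaababbabbabaabababbbbbbbb' (i=3, period=33)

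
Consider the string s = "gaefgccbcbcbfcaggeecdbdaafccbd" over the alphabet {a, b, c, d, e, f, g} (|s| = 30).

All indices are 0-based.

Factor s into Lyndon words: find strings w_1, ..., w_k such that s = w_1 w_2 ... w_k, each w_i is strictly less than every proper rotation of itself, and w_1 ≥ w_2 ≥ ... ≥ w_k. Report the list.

["g", "aefgccbcbcbfcaggeecdbd", "aafccbd"]

emit factor 1: 'g' (i=0, period=1)
emit factor 2: 'aefgccbcbcbfcaggeecdbd' (i=1, period=22)
emit factor 3: 'aafccbd' (i=23, period=7)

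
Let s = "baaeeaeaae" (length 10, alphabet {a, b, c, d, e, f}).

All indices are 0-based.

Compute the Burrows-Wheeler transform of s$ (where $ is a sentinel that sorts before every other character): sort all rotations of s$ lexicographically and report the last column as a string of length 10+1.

eebaea$aaea

rank  rotation     last
    0  $baaeeaeaae  e
    1  aae$baaeeae  e
    2  aaeeaeaae$b  b
    3  ae$baaeeaea  a
    4  aeaae$baaee  e
    5  aeeaeaae$ba  a
    6  baaeeaeaae$  $
    7  e$baaeeaeaa  a
    8  eaae$baaeea  a
    9  eaeaae$baae  e
   10  eeaeaae$baa  a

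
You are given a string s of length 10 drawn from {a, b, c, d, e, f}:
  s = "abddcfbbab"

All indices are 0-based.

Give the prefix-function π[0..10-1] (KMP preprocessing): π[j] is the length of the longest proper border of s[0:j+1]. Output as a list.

π[0] = 0
j=1 s[j]='b': π[1]=0 (border '')
j=2 s[j]='d': π[2]=0 (border '')
j=3 s[j]='d': π[3]=0 (border '')
j=4 s[j]='c': π[4]=0 (border '')
j=5 s[j]='f': π[5]=0 (border '')
j=6 s[j]='b': π[6]=0 (border '')
j=7 s[j]='b': π[7]=0 (border '')
j=8 s[j]='a': π[8]=1 (border 'a')
j=9 s[j]='b': π[9]=2 (border 'ab')

[0, 0, 0, 0, 0, 0, 0, 0, 1, 2]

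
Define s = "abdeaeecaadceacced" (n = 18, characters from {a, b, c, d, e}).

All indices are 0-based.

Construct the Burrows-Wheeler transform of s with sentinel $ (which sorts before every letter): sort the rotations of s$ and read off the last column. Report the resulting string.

rank  rotation             last
    0  $abdeaeecaadceacced  d
    1  aadceacced$abdeaeec  c
    2  abdeaeecaadceacced$  $
    3  acced$abdeaeecaadce  e
    4  adceacced$abdeaeeca  a
    5  aeecaadceacced$abde  e
    6  bdeaeecaadceacced$a  a
    7  caadceacced$abdeaee  e
    8  cced$abdeaeecaadcea  a
    9  ceacced$abdeaeecaad  d
   10  ced$abdeaeecaadceac  c
   11  d$abdeaeecaadceacce  e
   12  dceacced$abdeaeecaa  a
   13  deaeecaadceacced$ab  b
   14  eacced$abdeaeecaadc  c
   15  eaeecaadceacced$abd  d
   16  ecaadceacced$abdeae  e
   17  ed$abdeaeecaadceacc  c
   18  eecaadceacced$abdea  a

dc$eaeaeadceabcdeca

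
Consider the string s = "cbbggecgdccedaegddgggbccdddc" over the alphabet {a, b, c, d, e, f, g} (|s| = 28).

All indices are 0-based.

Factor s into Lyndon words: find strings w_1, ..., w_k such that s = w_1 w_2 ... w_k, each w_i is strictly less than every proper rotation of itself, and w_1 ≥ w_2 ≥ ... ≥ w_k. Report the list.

["c", "bbggecgdcced", "aegddgggbccdddc"]

emit factor 1: 'c' (i=0, period=1)
emit factor 2: 'bbggecgdcced' (i=1, period=12)
emit factor 3: 'aegddgggbccdddc' (i=13, period=15)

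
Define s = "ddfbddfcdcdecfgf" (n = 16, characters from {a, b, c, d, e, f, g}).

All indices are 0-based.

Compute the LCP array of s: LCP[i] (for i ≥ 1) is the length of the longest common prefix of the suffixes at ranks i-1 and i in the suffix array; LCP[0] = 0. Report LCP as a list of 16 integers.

sorted suffixes:
  #0 SA[0]=3  'bddfcdcdecfgf'
  #1 SA[1]=7  'cdcdecfgf'
  #2 SA[2]=9  'cdecfgf'
  #3 SA[3]=12  'cfgf'
  #4 SA[4]=8  'dcdecfgf'
  #5 SA[5]=0  'ddfbddfcdcdecfgf'
  #6 SA[6]=4  'ddfcdcdecfgf'
  #7 SA[7]=10  'decfgf'
  #8 SA[8]=1  'dfbddfcdcdecfgf'
  #9 SA[9]=5  'dfcdcdecfgf'
  #10 SA[10]=11  'ecfgf'
  #11 SA[11]=15  'f'
  #12 SA[12]=2  'fbddfcdcdecfgf'
  #13 SA[13]=6  'fcdcdecfgf'
  #14 SA[14]=13  'fgf'
  #15 SA[15]=14  'gf'

SA = [3, 7, 9, 12, 8, 0, 4, 10, 1, 5, 11, 15, 2, 6, 13, 14]
i: (SA[i-1],SA[i]) lcp shared
  1: (3,7) 0 ''
  2: (7,9) 2 'cd'
  3: (9,12) 1 'c'
  4: (12,8) 0 ''
  5: (8,0) 1 'd'
  6: (0,4) 3 'ddf'
  7: (4,10) 1 'd'
  8: (10,1) 1 'd'
  9: (1,5) 2 'df'
  10: (5,11) 0 ''
  11: (11,15) 0 ''
  12: (15,2) 1 'f'
  13: (2,6) 1 'f'
  14: (6,13) 1 'f'
  15: (13,14) 0 ''

[0, 0, 2, 1, 0, 1, 3, 1, 1, 2, 0, 0, 1, 1, 1, 0]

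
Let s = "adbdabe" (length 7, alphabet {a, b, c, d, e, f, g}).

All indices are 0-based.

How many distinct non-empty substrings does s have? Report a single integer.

25

rank | idx | suffix
   0 |   4 | abe
   1 |   0 | adbdabe
   2 |   2 | bdabe
   3 |   5 | be
   4 |   3 | dabe
   5 |   1 | dbdabe
   6 |   6 | e

SA = [4, 0, 2, 5, 3, 1, 6]
[i] adj suffixes → lcp
  [1] 4/0 → 1 ('a')
  [2] 0/2 → 0 ('')
  [3] 2/5 → 1 ('b')
  [4] 5/3 → 0 ('')
  [5] 3/1 → 1 ('d')
  [6] 1/6 → 0 ('')

n(n+1)/2 = 7·8/2 = 28
Σ LCP = 0 + 1 + 0 + 1 + 0 + 1 + 0 = 3
distinct = 28 − 3 = 25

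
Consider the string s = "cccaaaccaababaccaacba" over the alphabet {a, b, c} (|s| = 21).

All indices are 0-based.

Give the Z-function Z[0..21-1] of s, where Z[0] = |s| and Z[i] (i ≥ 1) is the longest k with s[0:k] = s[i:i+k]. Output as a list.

Z[0]=21
i=1: outside box; Z[1]=2 scan→box=[1,3)
i=2: min(r-i=1, Z[1]=2)=1; Z[2]=1
i=3: outside box; Z[3]=0
i=4: outside box; Z[4]=0
i=5: outside box; Z[5]=0
i=6: outside box; Z[6]=2 scan→box=[6,8)
i=7: min(r-i=1, Z[1]=2)=1; Z[7]=1
i=8: outside box; Z[8]=0
i=9: outside box; Z[9]=0
i=10: outside box; Z[10]=0
i=11: outside box; Z[11]=0
i=12: outside box; Z[12]=0
i=13: outside box; Z[13]=0
i=14: outside box; Z[14]=2 scan→box=[14,16)
i=15: min(r-i=1, Z[1]=2)=1; Z[15]=1
i=16: outside box; Z[16]=0
i=17: outside box; Z[17]=0
i=18: outside box; Z[18]=1 scan→box=[18,19)
i=19: outside box; Z[19]=0
i=20: outside box; Z[20]=0

[21, 2, 1, 0, 0, 0, 2, 1, 0, 0, 0, 0, 0, 0, 2, 1, 0, 0, 1, 0, 0]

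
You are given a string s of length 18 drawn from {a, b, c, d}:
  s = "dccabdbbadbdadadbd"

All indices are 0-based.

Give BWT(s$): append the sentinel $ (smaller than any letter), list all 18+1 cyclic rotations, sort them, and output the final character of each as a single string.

rank  rotation             last
    0  $dccabdbbadbdadadbd  d
    1  abdbbadbdadadbd$dcc  c
    2  adadbd$dccabdbbadbd  d
    3  adbd$dccabdbbadbdad  d
    4  adbdadadbd$dccabdbb  b
    5  badbdadadbd$dccabdb  b
    6  bbadbdadadbd$dccabd  d
    7  bd$dccabdbbadbdadad  d
    8  bdadadbd$dccabdbbad  d
    9  bdbbadbdadadbd$dcca  a
   10  cabdbbadbdadadbd$dc  c
   11  ccabdbbadbdadadbd$d  d
   12  d$dccabdbbadbdadadb  b
   13  dadadbd$dccabdbbadb  b
   14  dadbd$dccabdbbadbda  a
   15  dbbadbdadadbd$dccab  b
   16  dbd$dccabdbbadbdada  a
   17  dbdadadbd$dccabdbba  a
   18  dccabdbbadbdadadbd$  $

dcddbbdddacdbbabaa$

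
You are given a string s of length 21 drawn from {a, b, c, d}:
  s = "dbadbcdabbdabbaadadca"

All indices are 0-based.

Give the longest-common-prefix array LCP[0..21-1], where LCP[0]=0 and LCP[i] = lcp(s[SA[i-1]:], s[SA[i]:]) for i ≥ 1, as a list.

[0, 1, 1, 3, 1, 2, 2, 0, 2, 1, 2, 1, 1, 0, 1, 0, 4, 2, 1, 2, 1]

rank | idx | suffix
   0 |  20 | a
   1 |  14 | aadadca
   2 |  11 | abbaadadca
   3 |   7 | abbdabbaadadca
   4 |  15 | adadca
   5 |   2 | adbcdabbdabbaadadca
   6 |  17 | adca
   7 |  13 | baadadca
   8 |   1 | badbcdabbdabbaadadca
   9 |  12 | bbaadadca
  10 |   8 | bbdabbaadadca
  11 |   4 | bcdabbdabbaadadca
  12 |   9 | bdabbaadadca
  13 |  19 | ca
  14 |   5 | cdabbdabbaadadca
  15 |  10 | dabbaadadca
  16 |   6 | dabbdabbaadadca
  17 |  16 | dadca
  18 |   0 | dbadbcdabbdabbaadadca
  19 |   3 | dbcdabbdabbaadadca
  20 |  18 | dca

SA = [20, 14, 11, 7, 15, 2, 17, 13, 1, 12, 8, 4, 9, 19, 5, 10, 6, 16, 0, 3, 18]
rank  pair      lcp
   1  s[20:],s[14:]  1  'a'
   2  s[14:],s[11:]  1  'a'
   3  s[11:],s[7:]  3  'abb'
   4  s[7:],s[15:]  1  'a'
   5  s[15:],s[2:]  2  'ad'
   6  s[2:],s[17:]  2  'ad'
   7  s[17:],s[13:]  0  ''
   8  s[13:],s[1:]  2  'ba'
   9  s[1:],s[12:]  1  'b'
  10  s[12:],s[8:]  2  'bb'
  11  s[8:],s[4:]  1  'b'
  12  s[4:],s[9:]  1  'b'
  13  s[9:],s[19:]  0  ''
  14  s[19:],s[5:]  1  'c'
  15  s[5:],s[10:]  0  ''
  16  s[10:],s[6:]  4  'dabb'
  17  s[6:],s[16:]  2  'da'
  18  s[16:],s[0:]  1  'd'
  19  s[0:],s[3:]  2  'db'
  20  s[3:],s[18:]  1  'd'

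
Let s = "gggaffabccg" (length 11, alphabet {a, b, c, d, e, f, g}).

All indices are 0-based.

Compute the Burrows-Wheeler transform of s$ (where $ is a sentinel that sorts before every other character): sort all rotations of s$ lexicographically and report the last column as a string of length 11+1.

rank  rotation      last
    0  $gggaffabccg  g
    1  abccg$gggaff  f
    2  affabccg$ggg  g
    3  bccg$gggaffa  a
    4  ccg$gggaffab  b
    5  cg$gggaffabc  c
    6  fabccg$gggaf  f
    7  ffabccg$ggga  a
    8  g$gggaffabcc  c
    9  gaffabccg$gg  g
   10  ggaffabccg$g  g
   11  gggaffabccg$  $

gfgabcfacgg$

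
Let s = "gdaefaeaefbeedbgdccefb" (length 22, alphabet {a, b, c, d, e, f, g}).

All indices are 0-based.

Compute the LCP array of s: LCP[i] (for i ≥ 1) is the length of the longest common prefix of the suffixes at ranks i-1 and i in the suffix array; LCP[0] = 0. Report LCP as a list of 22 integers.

rank→(start, suffix):
  0 → (5, 'aeaefbeedbgdccefb')
  1 → (2, 'aefaeaefbeedbgdccefb')
  2 → (7, 'aefbeedbgdccefb')
  3 → (21, 'b')
  4 → (10, 'beedbgdccefb')
  5 → (14, 'bgdccefb')
  6 → (17, 'ccefb')
  7 → (18, 'cefb')
  8 → (1, 'daefaeaefbeedbgdccefb')
  9 → (13, 'dbgdccefb')
  10 → (16, 'dccefb')
  11 → (6, 'eaefbeedbgdccefb')
  12 → (12, 'edbgdccefb')
  13 → (11, 'eedbgdccefb')
  14 → (3, 'efaeaefbeedbgdccefb')
  15 → (19, 'efb')
  16 → (8, 'efbeedbgdccefb')
  17 → (4, 'faeaefbeedbgdccefb')
  18 → (20, 'fb')
  19 → (9, 'fbeedbgdccefb')
  20 → (0, 'gdaefaeaefbeedbgdccefb')
  21 → (15, 'gdccefb')

SA = [5, 2, 7, 21, 10, 14, 17, 18, 1, 13, 16, 6, 12, 11, 3, 19, 8, 4, 20, 9, 0, 15]
i: (SA[i-1],SA[i]) lcp shared
  1: (5,2) 2 'ae'
  2: (2,7) 3 'aef'
  3: (7,21) 0 ''
  4: (21,10) 1 'b'
  5: (10,14) 1 'b'
  6: (14,17) 0 ''
  7: (17,18) 1 'c'
  8: (18,1) 0 ''
  9: (1,13) 1 'd'
  10: (13,16) 1 'd'
  11: (16,6) 0 ''
  12: (6,12) 1 'e'
  13: (12,11) 1 'e'
  14: (11,3) 1 'e'
  15: (3,19) 2 'ef'
  16: (19,8) 3 'efb'
  17: (8,4) 0 ''
  18: (4,20) 1 'f'
  19: (20,9) 2 'fb'
  20: (9,0) 0 ''
  21: (0,15) 2 'gd'

[0, 2, 3, 0, 1, 1, 0, 1, 0, 1, 1, 0, 1, 1, 1, 2, 3, 0, 1, 2, 0, 2]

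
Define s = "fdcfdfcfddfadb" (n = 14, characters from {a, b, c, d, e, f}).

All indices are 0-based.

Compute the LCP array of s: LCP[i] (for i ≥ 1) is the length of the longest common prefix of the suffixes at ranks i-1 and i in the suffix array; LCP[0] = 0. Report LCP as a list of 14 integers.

[0, 0, 0, 3, 0, 1, 1, 1, 2, 0, 1, 1, 2, 2]

sorted suffixes:
  #0 SA[0]=11  'adb'
  #1 SA[1]=13  'b'
  #2 SA[2]=6  'cfddfadb'
  #3 SA[3]=2  'cfdfcfddfadb'
  #4 SA[4]=12  'db'
  #5 SA[5]=1  'dcfdfcfddfadb'
  #6 SA[6]=8  'ddfadb'
  #7 SA[7]=9  'dfadb'
  #8 SA[8]=4  'dfcfddfadb'
  #9 SA[9]=10  'fadb'
  #10 SA[10]=5  'fcfddfadb'
  #11 SA[11]=0  'fdcfdfcfddfadb'
  #12 SA[12]=7  'fddfadb'
  #13 SA[13]=3  'fdfcfddfadb'

SA = [11, 13, 6, 2, 12, 1, 8, 9, 4, 10, 5, 0, 7, 3]
i: (SA[i-1],SA[i]) lcp shared
  1: (11,13) 0 ''
  2: (13,6) 0 ''
  3: (6,2) 3 'cfd'
  4: (2,12) 0 ''
  5: (12,1) 1 'd'
  6: (1,8) 1 'd'
  7: (8,9) 1 'd'
  8: (9,4) 2 'df'
  9: (4,10) 0 ''
  10: (10,5) 1 'f'
  11: (5,0) 1 'f'
  12: (0,7) 2 'fd'
  13: (7,3) 2 'fd'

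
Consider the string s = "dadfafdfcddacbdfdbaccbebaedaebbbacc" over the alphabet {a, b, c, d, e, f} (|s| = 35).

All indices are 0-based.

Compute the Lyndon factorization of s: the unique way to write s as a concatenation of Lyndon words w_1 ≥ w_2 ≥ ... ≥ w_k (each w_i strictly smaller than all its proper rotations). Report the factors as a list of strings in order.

["d", "adfafdfcdd", "acbdfdbaccbebaedaebbbacc"]

emit factor 1: 'd' (i=0, period=1)
emit factor 2: 'adfafdfcdd' (i=1, period=10)
emit factor 3: 'acbdfdbaccbebaedaebbbacc' (i=11, period=24)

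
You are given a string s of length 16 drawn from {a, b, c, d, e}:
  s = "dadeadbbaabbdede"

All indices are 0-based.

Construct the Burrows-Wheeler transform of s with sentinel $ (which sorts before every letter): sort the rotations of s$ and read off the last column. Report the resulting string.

ebaedbdab$aeabddd

rank  rotation           last
    0  $dadeadbbaabbdede  e
    1  aabbdede$dadeadbb  b
    2  abbdede$dadeadbba  a
    3  adbbaabbdede$dade  e
    4  adeadbbaabbdede$d  d
    5  baabbdede$dadeadb  b
    6  bbaabbdede$dadead  d
    7  bbdede$dadeadbbaa  a
    8  bdede$dadeadbbaab  b
    9  dadeadbbaabbdede$  $
   10  dbbaabbdede$dadea  a
   11  de$dadeadbbaabbde  e
   12  deadbbaabbdede$da  a
   13  dede$dadeadbbaabb  b
   14  e$dadeadbbaabbded  d
   15  eadbbaabbdede$dad  d
   16  ede$dadeadbbaabbd  d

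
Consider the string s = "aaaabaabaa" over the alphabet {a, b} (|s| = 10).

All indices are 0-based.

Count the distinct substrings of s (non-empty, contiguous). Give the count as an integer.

34

rank→(start, suffix):
  0 → (9, 'a')
  1 → (8, 'aa')
  2 → (0, 'aaaabaabaa')
  3 → (1, 'aaabaabaa')
  4 → (5, 'aabaa')
  5 → (2, 'aabaabaa')
  6 → (6, 'abaa')
  7 → (3, 'abaabaa')
  8 → (7, 'baa')
  9 → (4, 'baabaa')

SA = [9, 8, 0, 1, 5, 2, 6, 3, 7, 4]
[i] adj suffixes → lcp
  [1] 9/8 → 1 ('a')
  [2] 8/0 → 2 ('aa')
  [3] 0/1 → 3 ('aaa')
  [4] 1/5 → 2 ('aa')
  [5] 5/2 → 5 ('aabaa')
  [6] 2/6 → 1 ('a')
  [7] 6/3 → 4 ('abaa')
  [8] 3/7 → 0 ('')
  [9] 7/4 → 3 ('baa')

n(n+1)/2 = 10·11/2 = 55
Σ LCP = 0 + 1 + 2 + 3 + 2 + 5 + 1 + 4 + 0 + 3 = 21
distinct = 55 − 21 = 34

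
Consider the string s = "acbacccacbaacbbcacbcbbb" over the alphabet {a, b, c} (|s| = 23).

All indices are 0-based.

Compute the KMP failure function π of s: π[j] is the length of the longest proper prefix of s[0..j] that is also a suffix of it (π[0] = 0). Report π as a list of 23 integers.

π[0] = 0
j=1 s[j]='c': π[1]=0 (border '')
j=2 s[j]='b': π[2]=0 (border '')
j=3 s[j]='a': π[3]=1 (border 'a')
j=4 s[j]='c': π[4]=2 (border 'ac')
j=5 s[j]='c': k: 2→0; π[5]=0 (border '')
j=6 s[j]='c': π[6]=0 (border '')
j=7 s[j]='a': π[7]=1 (border 'a')
j=8 s[j]='c': π[8]=2 (border 'ac')
j=9 s[j]='b': π[9]=3 (border 'acb')
j=10 s[j]='a': π[10]=4 (border 'acba')
j=11 s[j]='a': k: 4→1→0; π[11]=1 (border 'a')
j=12 s[j]='c': π[12]=2 (border 'ac')
j=13 s[j]='b': π[13]=3 (border 'acb')
j=14 s[j]='b': k: 3→0; π[14]=0 (border '')
j=15 s[j]='c': π[15]=0 (border '')
j=16 s[j]='a': π[16]=1 (border 'a')
j=17 s[j]='c': π[17]=2 (border 'ac')
j=18 s[j]='b': π[18]=3 (border 'acb')
j=19 s[j]='c': k: 3→0; π[19]=0 (border '')
j=20 s[j]='b': π[20]=0 (border '')
j=21 s[j]='b': π[21]=0 (border '')
j=22 s[j]='b': π[22]=0 (border '')

[0, 0, 0, 1, 2, 0, 0, 1, 2, 3, 4, 1, 2, 3, 0, 0, 1, 2, 3, 0, 0, 0, 0]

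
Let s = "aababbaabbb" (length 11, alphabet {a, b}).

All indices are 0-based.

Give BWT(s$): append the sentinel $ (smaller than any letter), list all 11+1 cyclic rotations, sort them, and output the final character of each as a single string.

b$bababbabaa

rank  rotation      last
    0  $aababbaabbb  b
    1  aababbaabbb$  $
    2  aabbb$aababb  b
    3  ababbaabbb$a  a
    4  abbaabbb$aab  b
    5  abbb$aababba  a
    6  b$aababbaabb  b
    7  baabbb$aabab  b
    8  babbaabbb$aa  a
    9  bb$aababbaab  b
   10  bbaabbb$aaba  a
   11  bbb$aababbaa  a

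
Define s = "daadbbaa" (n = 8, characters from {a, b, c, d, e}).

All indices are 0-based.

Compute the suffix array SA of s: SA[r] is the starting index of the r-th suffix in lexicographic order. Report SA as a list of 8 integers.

rank→(start, suffix):
  0 → (7, 'a')
  1 → (6, 'aa')
  2 → (1, 'aadbbaa')
  3 → (2, 'adbbaa')
  4 → (5, 'baa')
  5 → (4, 'bbaa')
  6 → (0, 'daadbbaa')
  7 → (3, 'dbbaa')

[7, 6, 1, 2, 5, 4, 0, 3]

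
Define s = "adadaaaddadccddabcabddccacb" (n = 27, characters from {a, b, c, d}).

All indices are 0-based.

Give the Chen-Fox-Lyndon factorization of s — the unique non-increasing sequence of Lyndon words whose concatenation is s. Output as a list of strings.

["ad", "ad", "aaaddadccddabcabddccacb"]

emit factor 1: 'ad' (i=0, period=2)
emit factor 2: 'ad' (i=2, period=2)
emit factor 3: 'aaaddadccddabcabddccacb' (i=4, period=23)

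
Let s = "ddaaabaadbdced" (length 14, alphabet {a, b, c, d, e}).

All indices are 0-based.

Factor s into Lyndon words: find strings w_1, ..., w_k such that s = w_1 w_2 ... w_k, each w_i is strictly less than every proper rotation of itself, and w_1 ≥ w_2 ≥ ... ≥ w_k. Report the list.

["d", "d", "aaabaadbdced"]

emit factor 1: 'd' (i=0, period=1)
emit factor 2: 'd' (i=1, period=1)
emit factor 3: 'aaabaadbdced' (i=2, period=12)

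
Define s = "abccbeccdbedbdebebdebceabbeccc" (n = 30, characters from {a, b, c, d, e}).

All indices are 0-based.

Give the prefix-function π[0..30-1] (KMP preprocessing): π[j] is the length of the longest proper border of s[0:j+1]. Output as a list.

π[0] = 0
j=1 s[j]='b': π[1]=0 (border '')
j=2 s[j]='c': π[2]=0 (border '')
j=3 s[j]='c': π[3]=0 (border '')
j=4 s[j]='b': π[4]=0 (border '')
j=5 s[j]='e': π[5]=0 (border '')
j=6 s[j]='c': π[6]=0 (border '')
j=7 s[j]='c': π[7]=0 (border '')
j=8 s[j]='d': π[8]=0 (border '')
j=9 s[j]='b': π[9]=0 (border '')
j=10 s[j]='e': π[10]=0 (border '')
j=11 s[j]='d': π[11]=0 (border '')
j=12 s[j]='b': π[12]=0 (border '')
j=13 s[j]='d': π[13]=0 (border '')
j=14 s[j]='e': π[14]=0 (border '')
j=15 s[j]='b': π[15]=0 (border '')
j=16 s[j]='e': π[16]=0 (border '')
j=17 s[j]='b': π[17]=0 (border '')
j=18 s[j]='d': π[18]=0 (border '')
j=19 s[j]='e': π[19]=0 (border '')
j=20 s[j]='b': π[20]=0 (border '')
j=21 s[j]='c': π[21]=0 (border '')
j=22 s[j]='e': π[22]=0 (border '')
j=23 s[j]='a': π[23]=1 (border 'a')
j=24 s[j]='b': π[24]=2 (border 'ab')
j=25 s[j]='b': k: 2→0; π[25]=0 (border '')
j=26 s[j]='e': π[26]=0 (border '')
j=27 s[j]='c': π[27]=0 (border '')
j=28 s[j]='c': π[28]=0 (border '')
j=29 s[j]='c': π[29]=0 (border '')

[0, 0, 0, 0, 0, 0, 0, 0, 0, 0, 0, 0, 0, 0, 0, 0, 0, 0, 0, 0, 0, 0, 0, 1, 2, 0, 0, 0, 0, 0]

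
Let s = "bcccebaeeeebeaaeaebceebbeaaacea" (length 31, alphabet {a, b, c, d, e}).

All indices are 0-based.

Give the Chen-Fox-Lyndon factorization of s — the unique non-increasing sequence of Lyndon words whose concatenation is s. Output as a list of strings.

emit factor 1: 'bccce' (i=0, period=5)
emit factor 2: 'b' (i=5, period=1)
emit factor 3: 'aeeeebe' (i=6, period=7)
emit factor 4: 'aaeaebceebbe' (i=13, period=12)
emit factor 5: 'aaace' (i=25, period=5)
emit factor 6: 'a' (i=30, period=1)

["bccce", "b", "aeeeebe", "aaeaebceebbe", "aaace", "a"]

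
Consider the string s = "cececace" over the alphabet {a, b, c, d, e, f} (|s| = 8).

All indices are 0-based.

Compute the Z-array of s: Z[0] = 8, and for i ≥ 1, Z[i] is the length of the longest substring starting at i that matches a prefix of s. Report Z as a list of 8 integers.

[8, 0, 3, 0, 1, 0, 2, 0]

Z[0]=8
i=1: fresh scan; Z[1]=0
i=2: fresh scan; Z[2]=3 scan→box=[2,5)
i=3: min(r-i=2, Z[1]=0)=0; Z[3]=0
i=4: min(r-i=1, Z[2]=3)=1; Z[4]=1
i=5: fresh scan; Z[5]=0
i=6: fresh scan; Z[6]=2 scan→box=[6,8)
i=7: min(r-i=1, Z[1]=0)=0; Z[7]=0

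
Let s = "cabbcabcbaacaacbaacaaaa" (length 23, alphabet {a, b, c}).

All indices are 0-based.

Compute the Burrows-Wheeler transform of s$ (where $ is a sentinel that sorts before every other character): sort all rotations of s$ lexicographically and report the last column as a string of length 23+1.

aaaacbbcccaaaccabaaa$bab

rank  rotation                  last
    0  $cabbcabcbaacaacbaacaaaa  a
    1  a$cabbcabcbaacaacbaacaaa  a
    2  aa$cabbcabcbaacaacbaacaa  a
    3  aaa$cabbcabcbaacaacbaaca  a
    4  aaaa$cabbcabcbaacaacbaac  c
    5  aacaaaa$cabbcabcbaacaacb  b
    6  aacaacbaacaaaa$cabbcabcb  b
    7  aacbaacaaaa$cabbcabcbaac  c
    8  abbcabcbaacaacbaacaaaa$c  c
    9  abcbaacaacbaacaaaa$cabbc  c
   10  acaaaa$cabbcabcbaacaacba  a
   11  acaacbaacaaaa$cabbcabcba  a
   12  acbaacaaaa$cabbcabcbaaca  a
   13  baacaaaa$cabbcabcbaacaac  c
   14  baacaacbaacaaaa$cabbcabc  c
   15  bbcabcbaacaacbaacaaaa$ca  a
   16  bcabcbaacaacbaacaaaa$cab  b
   17  bcbaacaacbaacaaaa$cabbca  a
   18  caaaa$cabbcabcbaacaacbaa  a
   19  caacbaacaaaa$cabbcabcbaa  a
   20  cabbcabcbaacaacbaacaaaa$  $
   21  cabcbaacaacbaacaaaa$cabb  b
   22  cbaacaaaa$cabbcabcbaacaa  a
   23  cbaacaacbaacaaaa$cabbcab  b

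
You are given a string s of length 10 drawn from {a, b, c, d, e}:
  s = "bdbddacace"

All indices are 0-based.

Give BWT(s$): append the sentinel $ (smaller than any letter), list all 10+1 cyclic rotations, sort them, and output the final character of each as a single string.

edc$daadbbc

rank  rotation     last
    0  $bdbddacace  e
    1  acace$bdbdd  d
    2  ace$bdbddac  c
    3  bdbddacace$  $
    4  bddacace$bd  d
    5  cace$bdbdda  a
    6  ce$bdbddaca  a
    7  dacace$bdbd  d
    8  dbddacace$b  b
    9  ddacace$bdb  b
   10  e$bdbddacac  c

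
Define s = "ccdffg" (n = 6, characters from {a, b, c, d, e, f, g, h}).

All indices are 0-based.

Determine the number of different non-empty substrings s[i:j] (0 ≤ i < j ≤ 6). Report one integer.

19

sorted suffixes:
  #0 SA[0]=0  'ccdffg'
  #1 SA[1]=1  'cdffg'
  #2 SA[2]=2  'dffg'
  #3 SA[3]=3  'ffg'
  #4 SA[4]=4  'fg'
  #5 SA[5]=5  'g'

SA = [0, 1, 2, 3, 4, 5]
rank  pair      lcp
   1  s[0:],s[1:]  1  'c'
   2  s[1:],s[2:]  0  ''
   3  s[2:],s[3:]  0  ''
   4  s[3:],s[4:]  1  'f'
   5  s[4:],s[5:]  0  ''

n(n+1)/2 = 6·7/2 = 21
Σ LCP = 0 + 1 + 0 + 0 + 1 + 0 = 2
distinct = 21 − 2 = 19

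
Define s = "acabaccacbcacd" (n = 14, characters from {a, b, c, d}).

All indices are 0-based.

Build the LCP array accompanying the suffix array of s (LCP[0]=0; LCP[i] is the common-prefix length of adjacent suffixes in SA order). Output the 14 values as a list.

rank→(start, suffix):
  0 → (2, 'abaccacbcacd')
  1 → (0, 'acabaccacbcacd')
  2 → (7, 'acbcacd')
  3 → (4, 'accacbcacd')
  4 → (11, 'acd')
  5 → (3, 'baccacbcacd')
  6 → (9, 'bcacd')
  7 → (1, 'cabaccacbcacd')
  8 → (6, 'cacbcacd')
  9 → (10, 'cacd')
  10 → (8, 'cbcacd')
  11 → (5, 'ccacbcacd')
  12 → (12, 'cd')
  13 → (13, 'd')

SA = [2, 0, 7, 4, 11, 3, 9, 1, 6, 10, 8, 5, 12, 13]
rank  pair      lcp
   1  s[2:],s[0:]  1  'a'
   2  s[0:],s[7:]  2  'ac'
   3  s[7:],s[4:]  2  'ac'
   4  s[4:],s[11:]  2  'ac'
   5  s[11:],s[3:]  0  ''
   6  s[3:],s[9:]  1  'b'
   7  s[9:],s[1:]  0  ''
   8  s[1:],s[6:]  2  'ca'
   9  s[6:],s[10:]  3  'cac'
  10  s[10:],s[8:]  1  'c'
  11  s[8:],s[5:]  1  'c'
  12  s[5:],s[12:]  1  'c'
  13  s[12:],s[13:]  0  ''

[0, 1, 2, 2, 2, 0, 1, 0, 2, 3, 1, 1, 1, 0]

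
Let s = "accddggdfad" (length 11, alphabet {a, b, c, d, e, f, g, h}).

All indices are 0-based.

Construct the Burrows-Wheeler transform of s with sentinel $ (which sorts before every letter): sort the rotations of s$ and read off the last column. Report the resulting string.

d$facacgddgd

rank  rotation      last
    0  $accddggdfad  d
    1  accddggdfad$  $
    2  ad$accddggdf  f
    3  ccddggdfad$a  a
    4  cddggdfad$ac  c
    5  d$accddggdfa  a
    6  ddggdfad$acc  c
    7  dfad$accddgg  g
    8  dggdfad$accd  d
    9  fad$accddggd  d
   10  gdfad$accddg  g
   11  ggdfad$accdd  d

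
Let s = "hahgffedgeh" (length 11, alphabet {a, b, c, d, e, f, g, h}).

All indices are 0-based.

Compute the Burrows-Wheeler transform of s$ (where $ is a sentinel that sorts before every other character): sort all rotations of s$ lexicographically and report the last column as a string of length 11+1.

rank  rotation      last
    0  $hahgffedgeh  h
    1  ahgffedgeh$h  h
    2  dgeh$hahgffe  e
    3  edgeh$hahgff  f
    4  eh$hahgffedg  g
    5  fedgeh$hahgf  f
    6  ffedgeh$hahg  g
    7  geh$hahgffed  d
    8  gffedgeh$hah  h
    9  h$hahgffedge  e
   10  hahgffedgeh$  $
   11  hgffedgeh$ha  a

hhefgfgdhe$a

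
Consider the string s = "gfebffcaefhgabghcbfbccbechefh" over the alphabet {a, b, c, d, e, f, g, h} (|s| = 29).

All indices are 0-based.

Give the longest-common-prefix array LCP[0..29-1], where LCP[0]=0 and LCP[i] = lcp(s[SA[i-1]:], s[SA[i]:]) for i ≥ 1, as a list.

rank | idx | suffix
   0 |  12 | abghcbfbccbechefh
   1 |   7 | aefhgabghcbfbccbechefh
   2 |  19 | bccbechefh
   3 |  22 | bechefh
   4 |  17 | bfbccbechefh
   5 |   3 | bffcaefhgabghcbfbccbechefh
   6 |  13 | bghcbfbccbechefh
   7 |   6 | caefhgabghcbfbccbechefh
   8 |  21 | cbechefh
   9 |  16 | cbfbccbechefh
  10 |  20 | ccbechefh
  11 |  24 | chefh
  12 |   2 | ebffcaefhgabghcbfbccbechefh
  13 |  23 | echefh
  14 |  26 | efh
  15 |   8 | efhgabghcbfbccbechefh
  16 |  18 | fbccbechefh
  17 |   5 | fcaefhgabghcbfbccbechefh
  18 |   1 | febffcaefhgabghcbfbccbechefh
  19 |   4 | ffcaefhgabghcbfbccbechefh
  20 |  27 | fh
  21 |   9 | fhgabghcbfbccbechefh
  22 |  11 | gabghcbfbccbechefh
  23 |   0 | gfebffcaefhgabghcbfbccbechefh
  24 |  14 | ghcbfbccbechefh
  25 |  28 | h
  26 |  15 | hcbfbccbechefh
  27 |  25 | hefh
  28 |  10 | hgabghcbfbccbechefh

SA = [12, 7, 19, 22, 17, 3, 13, 6, 21, 16, 20, 24, 2, 23, 26, 8, 18, 5, 1, 4, 27, 9, 11, 0, 14, 28, 15, 25, 10]
rank  pair      lcp
   1  s[12:],s[7:]  1  'a'
   2  s[7:],s[19:]  0  ''
   3  s[19:],s[22:]  1  'b'
   4  s[22:],s[17:]  1  'b'
   5  s[17:],s[3:]  2  'bf'
   6  s[3:],s[13:]  1  'b'
   7  s[13:],s[6:]  0  ''
   8  s[6:],s[21:]  1  'c'
   9  s[21:],s[16:]  2  'cb'
  10  s[16:],s[20:]  1  'c'
  11  s[20:],s[24:]  1  'c'
  12  s[24:],s[2:]  0  ''
  13  s[2:],s[23:]  1  'e'
  14  s[23:],s[26:]  1  'e'
  15  s[26:],s[8:]  3  'efh'
  16  s[8:],s[18:]  0  ''
  17  s[18:],s[5:]  1  'f'
  18  s[5:],s[1:]  1  'f'
  19  s[1:],s[4:]  1  'f'
  20  s[4:],s[27:]  1  'f'
  21  s[27:],s[9:]  2  'fh'
  22  s[9:],s[11:]  0  ''
  23  s[11:],s[0:]  1  'g'
  24  s[0:],s[14:]  1  'g'
  25  s[14:],s[28:]  0  ''
  26  s[28:],s[15:]  1  'h'
  27  s[15:],s[25:]  1  'h'
  28  s[25:],s[10:]  1  'h'

[0, 1, 0, 1, 1, 2, 1, 0, 1, 2, 1, 1, 0, 1, 1, 3, 0, 1, 1, 1, 1, 2, 0, 1, 1, 0, 1, 1, 1]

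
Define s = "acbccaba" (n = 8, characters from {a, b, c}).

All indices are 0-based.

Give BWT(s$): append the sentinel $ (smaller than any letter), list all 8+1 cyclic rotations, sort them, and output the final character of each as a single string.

rank  rotation   last
    0  $acbccaba  a
    1  a$acbccab  b
    2  aba$acbcc  c
    3  acbccaba$  $
    4  ba$acbcca  a
    5  bccaba$ac  c
    6  caba$acbc  c
    7  cbccaba$a  a
    8  ccaba$acb  b

abc$accab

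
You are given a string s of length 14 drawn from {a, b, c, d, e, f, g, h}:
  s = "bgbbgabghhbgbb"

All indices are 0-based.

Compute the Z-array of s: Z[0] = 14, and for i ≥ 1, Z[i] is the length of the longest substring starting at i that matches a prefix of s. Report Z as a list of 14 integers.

[14, 0, 1, 2, 0, 0, 2, 0, 0, 0, 4, 0, 1, 1]

Z[0]=14
i=1: outside box; Z[1]=0
i=2: outside box; Z[2]=1 scan→box=[2,3)
i=3: outside box; Z[3]=2 scan→box=[3,5)
i=4: min(r-i=1, Z[1]=0)=0; Z[4]=0
i=5: outside box; Z[5]=0
i=6: outside box; Z[6]=2 scan→box=[6,8)
i=7: min(r-i=1, Z[1]=0)=0; Z[7]=0
i=8: outside box; Z[8]=0
i=9: outside box; Z[9]=0
i=10: outside box; Z[10]=4 scan→box=[10,14)
i=11: min(r-i=3, Z[1]=0)=0; Z[11]=0
i=12: min(r-i=2, Z[2]=1)=1; Z[12]=1
i=13: min(r-i=1, Z[3]=2)=1; Z[13]=1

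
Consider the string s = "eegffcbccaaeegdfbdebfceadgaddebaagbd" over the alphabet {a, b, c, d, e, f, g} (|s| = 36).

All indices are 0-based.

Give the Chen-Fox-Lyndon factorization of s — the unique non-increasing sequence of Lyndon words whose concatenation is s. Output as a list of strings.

emit factor 1: 'eegff' (i=0, period=5)
emit factor 2: 'c' (i=5, period=1)
emit factor 3: 'bcc' (i=6, period=3)
emit factor 4: 'aaeegdfbdebfceadgaddebaagbd' (i=9, period=27)

["eegff", "c", "bcc", "aaeegdfbdebfceadgaddebaagbd"]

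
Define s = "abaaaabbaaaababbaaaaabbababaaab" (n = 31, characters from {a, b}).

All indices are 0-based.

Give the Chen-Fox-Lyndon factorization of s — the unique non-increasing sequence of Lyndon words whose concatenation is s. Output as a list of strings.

["ab", "aaaabb", "aaaababb", "aaaaabbababaaab"]

emit factor 1: 'ab' (i=0, period=2)
emit factor 2: 'aaaabb' (i=2, period=6)
emit factor 3: 'aaaababb' (i=8, period=8)
emit factor 4: 'aaaaabbababaaab' (i=16, period=15)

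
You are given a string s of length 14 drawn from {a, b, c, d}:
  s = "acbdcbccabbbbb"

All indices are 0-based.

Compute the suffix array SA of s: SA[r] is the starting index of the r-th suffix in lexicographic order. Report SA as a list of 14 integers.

rank | idx | suffix
   0 |   8 | abbbbb
   1 |   0 | acbdcbccabbbbb
   2 |  13 | b
   3 |  12 | bb
   4 |  11 | bbb
   5 |  10 | bbbb
   6 |   9 | bbbbb
   7 |   5 | bccabbbbb
   8 |   2 | bdcbccabbbbb
   9 |   7 | cabbbbb
  10 |   4 | cbccabbbbb
  11 |   1 | cbdcbccabbbbb
  12 |   6 | ccabbbbb
  13 |   3 | dcbccabbbbb

[8, 0, 13, 12, 11, 10, 9, 5, 2, 7, 4, 1, 6, 3]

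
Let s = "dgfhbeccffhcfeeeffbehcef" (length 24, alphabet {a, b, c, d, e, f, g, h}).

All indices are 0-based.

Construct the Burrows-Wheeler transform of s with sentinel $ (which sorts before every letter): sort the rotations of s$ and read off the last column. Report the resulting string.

rank  rotation                   last
    0  $dgfhbeccffhcfeeeffbehcef  f
    1  beccffhcfeeeffbehcef$dgfh  h
    2  behcef$dgfhbeccffhcfeeeff  f
    3  ccffhcfeeeffbehcef$dgfhbe  e
    4  cef$dgfhbeccffhcfeeeffbeh  h
    5  cfeeeffbehcef$dgfhbeccffh  h
    6  cffhcfeeeffbehcef$dgfhbec  c
    7  dgfhbeccffhcfeeeffbehcef$  $
    8  eccffhcfeeeffbehcef$dgfhb  b
    9  eeeffbehcef$dgfhbeccffhcf  f
   10  eeffbehcef$dgfhbeccffhcfe  e
   11  ef$dgfhbeccffhcfeeeffbehc  c
   12  effbehcef$dgfhbeccffhcfee  e
   13  ehcef$dgfhbeccffhcfeeeffb  b
   14  f$dgfhbeccffhcfeeeffbehce  e
   15  fbehcef$dgfhbeccffhcfeeef  f
   16  feeeffbehcef$dgfhbeccffhc  c
   17  ffbehcef$dgfhbeccffhcfeee  e
   18  ffhcfeeeffbehcef$dgfhbecc  c
   19  fhbeccffhcfeeeffbehcef$dg  g
   20  fhcfeeeffbehcef$dgfhbeccf  f
   21  gfhbeccffhcfeeeffbehcef$d  d
   22  hbeccffhcfeeeffbehcef$dgf  f
   23  hcef$dgfhbeccffhcfeeeffbe  e
   24  hcfeeeffbehcef$dgfhbeccff  f

fhfehhc$bfecebefcecgfdfef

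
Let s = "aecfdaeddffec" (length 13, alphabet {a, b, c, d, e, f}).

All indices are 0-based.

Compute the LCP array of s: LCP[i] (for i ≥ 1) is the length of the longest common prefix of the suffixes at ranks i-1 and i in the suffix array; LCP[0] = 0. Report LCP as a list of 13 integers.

rank→(start, suffix):
  0 → (0, 'aecfdaeddffec')
  1 → (5, 'aeddffec')
  2 → (12, 'c')
  3 → (2, 'cfdaeddffec')
  4 → (4, 'daeddffec')
  5 → (7, 'ddffec')
  6 → (8, 'dffec')
  7 → (11, 'ec')
  8 → (1, 'ecfdaeddffec')
  9 → (6, 'eddffec')
  10 → (3, 'fdaeddffec')
  11 → (10, 'fec')
  12 → (9, 'ffec')

SA = [0, 5, 12, 2, 4, 7, 8, 11, 1, 6, 3, 10, 9]
i: (SA[i-1],SA[i]) lcp shared
  1: (0,5) 2 'ae'
  2: (5,12) 0 ''
  3: (12,2) 1 'c'
  4: (2,4) 0 ''
  5: (4,7) 1 'd'
  6: (7,8) 1 'd'
  7: (8,11) 0 ''
  8: (11,1) 2 'ec'
  9: (1,6) 1 'e'
  10: (6,3) 0 ''
  11: (3,10) 1 'f'
  12: (10,9) 1 'f'

[0, 2, 0, 1, 0, 1, 1, 0, 2, 1, 0, 1, 1]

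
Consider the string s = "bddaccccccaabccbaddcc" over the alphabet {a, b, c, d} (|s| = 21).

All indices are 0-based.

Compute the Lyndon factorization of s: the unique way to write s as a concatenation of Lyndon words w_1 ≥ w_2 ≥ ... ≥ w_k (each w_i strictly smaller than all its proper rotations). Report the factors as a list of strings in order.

["bdd", "acccccc", "aabccbaddcc"]

emit factor 1: 'bdd' (i=0, period=3)
emit factor 2: 'acccccc' (i=3, period=7)
emit factor 3: 'aabccbaddcc' (i=10, period=11)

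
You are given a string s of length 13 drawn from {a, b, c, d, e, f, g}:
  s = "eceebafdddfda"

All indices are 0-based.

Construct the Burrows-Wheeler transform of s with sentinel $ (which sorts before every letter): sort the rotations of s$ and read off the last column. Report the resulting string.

rank  rotation        last
    0  $eceebafdddfda  a
    1  a$eceebafdddfd  d
    2  afdddfda$eceeb  b
    3  bafdddfda$ecee  e
    4  ceebafdddfda$e  e
    5  da$eceebafdddf  f
    6  dddfda$eceebaf  f
    7  ddfda$eceebafd  d
    8  dfda$eceebafdd  d
    9  ebafdddfda$ece  e
   10  eceebafdddfda$  $
   11  eebafdddfda$ec  c
   12  fda$eceebafddd  d
   13  fdddfda$eceeba  a

adbeeffdde$cda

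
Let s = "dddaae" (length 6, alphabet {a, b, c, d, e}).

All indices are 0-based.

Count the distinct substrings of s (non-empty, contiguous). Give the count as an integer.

rank | idx | suffix
   0 |   3 | aae
   1 |   4 | ae
   2 |   2 | daae
   3 |   1 | ddaae
   4 |   0 | dddaae
   5 |   5 | e

SA = [3, 4, 2, 1, 0, 5]
rank  pair      lcp
   1  s[3:],s[4:]  1  'a'
   2  s[4:],s[2:]  0  ''
   3  s[2:],s[1:]  1  'd'
   4  s[1:],s[0:]  2  'dd'
   5  s[0:],s[5:]  0  ''

n(n+1)/2 = 6·7/2 = 21
Σ LCP = 0 + 1 + 0 + 1 + 2 + 0 = 4
distinct = 21 − 4 = 17

17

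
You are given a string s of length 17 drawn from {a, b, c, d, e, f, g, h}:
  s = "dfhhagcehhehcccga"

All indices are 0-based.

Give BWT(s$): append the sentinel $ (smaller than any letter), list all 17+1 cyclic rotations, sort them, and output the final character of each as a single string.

rank  rotation            last
    0  $dfhhagcehhehcccga  a
    1  a$dfhhagcehhehcccg  g
    2  agcehhehcccga$dfhh  h
    3  cccga$dfhhagcehheh  h
    4  ccga$dfhhagcehhehc  c
    5  cehhehcccga$dfhhag  g
    6  cga$dfhhagcehhehcc  c
    7  dfhhagcehhehcccga$  $
    8  ehcccga$dfhhagcehh  h
    9  ehhehcccga$dfhhagc  c
   10  fhhagcehhehcccga$d  d
   11  ga$dfhhagcehhehccc  c
   12  gcehhehcccga$dfhha  a
   13  hagcehhehcccga$dfh  h
   14  hcccga$dfhhagcehhe  e
   15  hehcccga$dfhhagceh  h
   16  hhagcehhehcccga$df  f
   17  hhehcccga$dfhhagce  e

aghhcgc$hcdcahehfe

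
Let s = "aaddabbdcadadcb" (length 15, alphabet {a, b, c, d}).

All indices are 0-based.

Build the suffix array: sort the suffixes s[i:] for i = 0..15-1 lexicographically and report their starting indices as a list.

[0, 4, 9, 11, 1, 14, 5, 6, 8, 13, 3, 10, 7, 12, 2]

rank | idx | suffix
   0 |   0 | aaddabbdcadadcb
   1 |   4 | abbdcadadcb
   2 |   9 | adadcb
   3 |  11 | adcb
   4 |   1 | addabbdcadadcb
   5 |  14 | b
   6 |   5 | bbdcadadcb
   7 |   6 | bdcadadcb
   8 |   8 | cadadcb
   9 |  13 | cb
  10 |   3 | dabbdcadadcb
  11 |  10 | dadcb
  12 |   7 | dcadadcb
  13 |  12 | dcb
  14 |   2 | ddabbdcadadcb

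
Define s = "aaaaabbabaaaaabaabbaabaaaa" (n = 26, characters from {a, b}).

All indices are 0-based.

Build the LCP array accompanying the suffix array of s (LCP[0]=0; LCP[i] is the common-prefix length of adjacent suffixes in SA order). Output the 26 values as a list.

rank→(start, suffix):
  0 → (25, 'a')
  1 → (24, 'aa')
  2 → (23, 'aaa')
  3 → (22, 'aaaa')
  4 → (9, 'aaaaabaabbaabaaaa')
  5 → (0, 'aaaaabbabaaaaabaabbaabaaaa')
  6 → (10, 'aaaabaabbaabaaaa')
  7 → (1, 'aaaabbabaaaaabaabbaabaaaa')
  8 → (11, 'aaabaabbaabaaaa')
  9 → (2, 'aaabbabaaaaabaabbaabaaaa')
  10 → (19, 'aabaaaa')
  11 → (12, 'aabaabbaabaaaa')
  12 → (15, 'aabbaabaaaa')
  13 → (3, 'aabbabaaaaabaabbaabaaaa')
  14 → (20, 'abaaaa')
  15 → (7, 'abaaaaabaabbaabaaaa')
  16 → (13, 'abaabbaabaaaa')
  17 → (16, 'abbaabaaaa')
  18 → (4, 'abbabaaaaabaabbaabaaaa')
  19 → (21, 'baaaa')
  20 → (8, 'baaaaabaabbaabaaaa')
  21 → (18, 'baabaaaa')
  22 → (14, 'baabbaabaaaa')
  23 → (6, 'babaaaaabaabbaabaaaa')
  24 → (17, 'bbaabaaaa')
  25 → (5, 'bbabaaaaabaabbaabaaaa')

SA = [25, 24, 23, 22, 9, 0, 10, 1, 11, 2, 19, 12, 15, 3, 20, 7, 13, 16, 4, 21, 8, 18, 14, 6, 17, 5]
[i] adj suffixes → lcp
  [1] 25/24 → 1 ('a')
  [2] 24/23 → 2 ('aa')
  [3] 23/22 → 3 ('aaa')
  [4] 22/9 → 4 ('aaaa')
  [5] 9/0 → 6 ('aaaaab')
  [6] 0/10 → 4 ('aaaa')
  [7] 10/1 → 5 ('aaaab')
  [8] 1/11 → 3 ('aaa')
  [9] 11/2 → 4 ('aaab')
  [10] 2/19 → 2 ('aa')
  [11] 19/12 → 5 ('aabaa')
  [12] 12/15 → 3 ('aab')
  [13] 15/3 → 5 ('aabba')
  [14] 3/20 → 1 ('a')
  [15] 20/7 → 6 ('abaaaa')
  [16] 7/13 → 4 ('abaa')
  [17] 13/16 → 2 ('ab')
  [18] 16/4 → 4 ('abba')
  [19] 4/21 → 0 ('')
  [20] 21/8 → 5 ('baaaa')
  [21] 8/18 → 3 ('baa')
  [22] 18/14 → 4 ('baab')
  [23] 14/6 → 2 ('ba')
  [24] 6/17 → 1 ('b')
  [25] 17/5 → 3 ('bba')

[0, 1, 2, 3, 4, 6, 4, 5, 3, 4, 2, 5, 3, 5, 1, 6, 4, 2, 4, 0, 5, 3, 4, 2, 1, 3]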